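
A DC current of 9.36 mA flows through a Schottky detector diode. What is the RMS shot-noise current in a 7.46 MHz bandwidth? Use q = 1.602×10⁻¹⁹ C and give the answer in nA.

I_n = √(2qI·B)
2qI·B = 2 × 1.602×10⁻¹⁹ × 9.36×10⁻³ × 7.46×10⁶ = 2.24×10⁻¹⁴ A²
I_n = √(2.24×10⁻¹⁴) = 1.50×10⁻⁷ A = 150 nA

150 nA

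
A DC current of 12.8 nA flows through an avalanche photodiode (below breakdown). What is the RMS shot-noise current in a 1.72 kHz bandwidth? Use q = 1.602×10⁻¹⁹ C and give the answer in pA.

I_n = √(2qI·B)
2qI·B = 2 × 1.602×10⁻¹⁹ × 1.28×10⁻⁸ × 1.72×10³ = 7.05×10⁻²⁴ A²
I_n = √(7.05×10⁻²⁴) = 2.66×10⁻¹² A = 2.66 pA

2.66 pA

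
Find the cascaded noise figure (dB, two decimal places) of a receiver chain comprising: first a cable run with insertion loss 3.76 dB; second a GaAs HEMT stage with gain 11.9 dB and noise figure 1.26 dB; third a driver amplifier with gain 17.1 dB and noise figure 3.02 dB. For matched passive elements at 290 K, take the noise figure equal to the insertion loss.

5.23 dB

Convert to linear (a loss of L dB is a gain of −L dB): F_i = 10^(NF_i/10), G_i = 10^(G_i,dB/10)
  Stage 1: F_1 = 10^(3.76/10) = 2.377, G_1 = 10^(−3.76/10) = 0.4207
  Stage 2: F_2 = 10^(1.26/10) = 1.337, G_2 = 10^(11.9/10) = 15.49
  Stage 3: F_3 = 10^(3.02/10) = 2.004, G_3 = 10^(17.1/10) = 51.29
Friis cascade:
  F = 2.377 + (1.337 − 1)/0.4207 + (2.004 − 1)/6.516 = 3.331
NF = 10 log₁₀(3.331) = 5.23 dB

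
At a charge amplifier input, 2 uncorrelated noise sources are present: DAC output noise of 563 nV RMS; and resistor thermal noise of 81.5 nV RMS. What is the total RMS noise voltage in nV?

Uncorrelated sources add in power (mean-square): V_tot = √(ΣV_i²)
V_tot = √[(5.63×10⁻⁷)² + (8.15×10⁻⁸)²] = 5.69×10⁻⁷ V = 569 nV

569 nV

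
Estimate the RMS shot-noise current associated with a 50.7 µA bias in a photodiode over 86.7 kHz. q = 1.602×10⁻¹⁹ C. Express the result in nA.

I_n = √(2qI·B)
2qI·B = 2 × 1.602×10⁻¹⁹ × 5.07×10⁻⁵ × 8.67×10⁴ = 1.41×10⁻¹⁸ A²
I_n = √(1.41×10⁻¹⁸) = 1.19×10⁻⁹ A = 1.19 nA

1.19 nA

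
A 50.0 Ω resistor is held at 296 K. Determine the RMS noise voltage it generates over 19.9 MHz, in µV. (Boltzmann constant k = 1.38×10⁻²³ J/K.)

V_n = √(4kTRB)
4kTRB = 4 × 1.38×10⁻²³ × 296 × 5.00×10¹ × 1.99×10⁷ = 1.63×10⁻¹¹ V²
V_n = √(1.63×10⁻¹¹) = 4.03×10⁻⁶ V = 4.03 µV

4.03 µV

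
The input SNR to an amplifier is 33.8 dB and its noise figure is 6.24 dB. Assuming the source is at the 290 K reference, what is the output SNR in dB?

By definition F = SNR_in/SNR_out, so in dB: SNR_out = SNR_in − NF
SNR_out = 33.8 − 6.24 = 27.56 dB

27.56 dB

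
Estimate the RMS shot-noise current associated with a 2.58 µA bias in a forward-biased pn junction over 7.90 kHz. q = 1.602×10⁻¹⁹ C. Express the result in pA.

80.8 pA

I_n = √(2qI·B)
2qI·B = 2 × 1.602×10⁻¹⁹ × 2.58×10⁻⁶ × 7.90×10³ = 6.53×10⁻²¹ A²
I_n = √(6.53×10⁻²¹) = 8.08×10⁻¹¹ A = 80.8 pA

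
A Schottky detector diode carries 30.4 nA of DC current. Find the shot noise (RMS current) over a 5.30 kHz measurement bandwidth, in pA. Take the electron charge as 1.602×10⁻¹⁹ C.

I_n = √(2qI·B)
2qI·B = 2 × 1.602×10⁻¹⁹ × 3.04×10⁻⁸ × 5.30×10³ = 5.16×10⁻²³ A²
I_n = √(5.16×10⁻²³) = 7.18×10⁻¹² A = 7.18 pA

7.18 pA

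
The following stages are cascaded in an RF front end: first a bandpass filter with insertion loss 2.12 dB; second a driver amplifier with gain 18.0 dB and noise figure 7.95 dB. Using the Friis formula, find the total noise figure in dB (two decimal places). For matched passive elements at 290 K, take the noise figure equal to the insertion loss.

10.07 dB

Convert to linear (a loss of L dB is a gain of −L dB): F_i = 10^(NF_i/10), G_i = 10^(G_i,dB/10)
  Stage 1: F_1 = 10^(2.12/10) = 1.629, G_1 = 10^(−2.12/10) = 0.6138
  Stage 2: F_2 = 10^(7.95/10) = 6.237, G_2 = 10^(18.0/10) = 63.10
Friis cascade:
  F = 1.629 + (6.237 − 1)/0.6138 = 10.16
NF = 10 log₁₀(10.16) = 10.07 dB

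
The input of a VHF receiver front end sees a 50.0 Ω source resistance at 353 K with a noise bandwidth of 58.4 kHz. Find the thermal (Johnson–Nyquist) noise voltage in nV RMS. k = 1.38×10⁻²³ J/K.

239 nV

V_n = √(4kTRB)
4kTRB = 4 × 1.38×10⁻²³ × 353 × 5.00×10¹ × 5.84×10⁴ = 5.69×10⁻¹⁴ V²
V_n = √(5.69×10⁻¹⁴) = 2.39×10⁻⁷ V = 239 nV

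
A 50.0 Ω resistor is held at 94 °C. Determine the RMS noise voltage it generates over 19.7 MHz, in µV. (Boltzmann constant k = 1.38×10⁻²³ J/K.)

4.47 µV

T = 94 °C + 273.15 = 367.15 K
V_n = √(4kTRB)
4kTRB = 4 × 1.38×10⁻²³ × 367.15 × 5.00×10¹ × 1.97×10⁷ = 2.00×10⁻¹¹ V²
V_n = √(2.00×10⁻¹¹) = 4.47×10⁻⁶ V = 4.47 µV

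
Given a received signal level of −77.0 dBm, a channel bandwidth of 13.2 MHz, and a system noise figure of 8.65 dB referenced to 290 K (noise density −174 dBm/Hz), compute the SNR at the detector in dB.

17.1 dB

Noise floor: N = −174 + 10 log₁₀(B) + NF
10 log₁₀(1.32×10⁷) = 71.21 dB
N = −174 + 71.21 + 8.65 = −94.14 dBm
SNR = P_sig − N = −77.0 − (−94.14) = 17.14 dB → 17.1 dB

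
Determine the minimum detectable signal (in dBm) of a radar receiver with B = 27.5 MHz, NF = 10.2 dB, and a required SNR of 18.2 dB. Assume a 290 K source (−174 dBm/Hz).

Sensitivity = −174 + 10 log₁₀(B) + NF + SNR_min
= −174 + 74.39 + 10.2 + 18.2
= −71.21 dBm → −71.2 dBm

−71.2 dBm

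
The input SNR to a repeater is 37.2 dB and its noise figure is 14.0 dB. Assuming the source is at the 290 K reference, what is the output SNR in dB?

23.2 dB

By definition F = SNR_in/SNR_out, so in dB: SNR_out = SNR_in − NF
SNR_out = 37.2 − 14.0 = 23.2 dB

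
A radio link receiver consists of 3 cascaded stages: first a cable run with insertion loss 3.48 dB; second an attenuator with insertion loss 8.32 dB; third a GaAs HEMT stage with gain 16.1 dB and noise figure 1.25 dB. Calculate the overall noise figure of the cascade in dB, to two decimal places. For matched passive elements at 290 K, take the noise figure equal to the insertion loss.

Convert to linear (a loss of L dB is a gain of −L dB): F_i = 10^(NF_i/10), G_i = 10^(G_i,dB/10)
  Stage 1: F_1 = 10^(3.48/10) = 2.228, G_1 = 10^(−3.48/10) = 0.4487
  Stage 2: F_2 = 10^(8.32/10) = 6.792, G_2 = 10^(−8.32/10) = 0.1472
  Stage 3: F_3 = 10^(1.25/10) = 1.334, G_3 = 10^(16.1/10) = 40.74
Friis cascade:
  F = 2.228 + (6.792 − 1)/0.4487 + (1.334 − 1)/0.06607 = 20.18
NF = 10 log₁₀(20.18) = 13.05 dB

13.05 dB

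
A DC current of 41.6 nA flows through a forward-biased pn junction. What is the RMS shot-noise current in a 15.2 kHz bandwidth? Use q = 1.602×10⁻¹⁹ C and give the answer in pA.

14.2 pA

I_n = √(2qI·B)
2qI·B = 2 × 1.602×10⁻¹⁹ × 4.16×10⁻⁸ × 1.52×10⁴ = 2.03×10⁻²² A²
I_n = √(2.03×10⁻²²) = 1.42×10⁻¹¹ A = 14.2 pA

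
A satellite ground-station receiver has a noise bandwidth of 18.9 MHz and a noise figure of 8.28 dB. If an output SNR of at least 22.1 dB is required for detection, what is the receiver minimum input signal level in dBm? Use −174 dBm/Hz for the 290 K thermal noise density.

−70.9 dBm

Sensitivity = −174 + 10 log₁₀(B) + NF + SNR_min
= −174 + 72.76 + 8.28 + 22.1
= −70.86 dBm → −70.9 dBm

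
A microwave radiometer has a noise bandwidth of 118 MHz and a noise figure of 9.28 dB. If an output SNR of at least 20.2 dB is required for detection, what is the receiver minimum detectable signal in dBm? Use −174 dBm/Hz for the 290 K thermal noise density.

−63.8 dBm

Sensitivity = −174 + 10 log₁₀(B) + NF + SNR_min
= −174 + 80.72 + 9.28 + 20.2
= −63.80 dBm → −63.8 dBm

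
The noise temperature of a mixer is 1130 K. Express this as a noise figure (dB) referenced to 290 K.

F = 1 + T_e/T₀ = 1 + 1130/290 = 4.89655
NF = 10 log₁₀(4.89655) = 6.90 dB

6.90 dB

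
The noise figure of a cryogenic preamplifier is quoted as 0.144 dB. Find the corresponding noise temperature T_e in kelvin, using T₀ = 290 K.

9.78 K

F = 10^(0.144/10) = 1.03371
T_e = (F − 1)·T₀ = (1.03371 − 1) × 290 = 9.78 K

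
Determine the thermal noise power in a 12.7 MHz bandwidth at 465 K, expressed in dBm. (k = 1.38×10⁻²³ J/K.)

−100.9 dBm

P_n = kTB = 1.38×10⁻²³ × 465 × 1.27×10⁷ = 8.15×10⁻¹⁴ W
In dBm: 10 log₁₀(8.15×10⁻¹⁴ / 10⁻³) = −100.9 dBm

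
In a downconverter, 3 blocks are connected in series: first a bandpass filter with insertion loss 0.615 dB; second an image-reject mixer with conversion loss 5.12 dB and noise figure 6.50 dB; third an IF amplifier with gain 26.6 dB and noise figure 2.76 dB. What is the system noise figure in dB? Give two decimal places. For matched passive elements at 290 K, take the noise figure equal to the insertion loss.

Convert to linear (a loss of L dB is a gain of −L dB): F_i = 10^(NF_i/10), G_i = 10^(G_i,dB/10)
  Stage 1: F_1 = 10^(0.615/10) = 1.152, G_1 = 10^(−0.615/10) = 0.8680
  Stage 2: F_2 = 10^(6.50/10) = 4.467, G_2 = 10^(−5.12/10) = 0.3076
  Stage 3: F_3 = 10^(2.76/10) = 1.888, G_3 = 10^(26.6/10) = 457.1
Friis cascade:
  F = 1.152 + (4.467 − 1)/0.8680 + (1.888 − 1)/0.2670 = 8.472
NF = 10 log₁₀(8.472) = 9.28 dB

9.28 dB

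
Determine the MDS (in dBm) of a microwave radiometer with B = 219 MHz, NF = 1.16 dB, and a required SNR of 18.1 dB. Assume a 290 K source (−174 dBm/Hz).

Sensitivity = −174 + 10 log₁₀(B) + NF + SNR_min
= −174 + 83.4 + 1.16 + 18.1
= −71.34 dBm → −71.3 dBm

−71.3 dBm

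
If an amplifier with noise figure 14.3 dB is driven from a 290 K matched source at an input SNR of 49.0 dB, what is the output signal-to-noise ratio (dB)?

By definition F = SNR_in/SNR_out, so in dB: SNR_out = SNR_in − NF
SNR_out = 49.0 − 14.3 = 34.7 dB

34.7 dB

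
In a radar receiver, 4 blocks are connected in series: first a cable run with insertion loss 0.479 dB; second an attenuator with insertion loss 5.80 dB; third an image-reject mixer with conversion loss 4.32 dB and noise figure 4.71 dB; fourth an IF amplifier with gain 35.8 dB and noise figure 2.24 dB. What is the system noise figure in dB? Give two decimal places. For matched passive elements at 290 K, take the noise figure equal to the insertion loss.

13.08 dB

Convert to linear (a loss of L dB is a gain of −L dB): F_i = 10^(NF_i/10), G_i = 10^(G_i,dB/10)
  Stage 1: F_1 = 10^(0.479/10) = 1.117, G_1 = 10^(−0.479/10) = 0.8956
  Stage 2: F_2 = 10^(5.80/10) = 3.802, G_2 = 10^(−5.80/10) = 0.2630
  Stage 3: F_3 = 10^(4.71/10) = 2.958, G_3 = 10^(−4.32/10) = 0.3698
  Stage 4: F_4 = 10^(2.24/10) = 1.675, G_4 = 10^(35.8/10) = 3802
Friis cascade:
  F = 1.117 + (3.802 − 1)/0.8956 + (2.958 − 1)/0.2356 + (1.675 − 1)/0.08712 = 20.31
NF = 10 log₁₀(20.31) = 13.08 dB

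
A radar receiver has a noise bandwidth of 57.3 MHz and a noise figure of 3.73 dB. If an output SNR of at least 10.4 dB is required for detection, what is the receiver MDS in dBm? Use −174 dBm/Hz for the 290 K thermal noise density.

−82.3 dBm

Sensitivity = −174 + 10 log₁₀(B) + NF + SNR_min
= −174 + 77.58 + 3.73 + 10.4
= −82.29 dBm → −82.3 dBm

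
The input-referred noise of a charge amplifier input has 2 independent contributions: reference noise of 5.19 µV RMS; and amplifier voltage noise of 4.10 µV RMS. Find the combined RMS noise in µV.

6.61 µV

Uncorrelated sources add in power (mean-square): V_tot = √(ΣV_i²)
V_tot = √[(5.19×10⁻⁶)² + (4.10×10⁻⁶)²] = 6.61×10⁻⁶ V = 6.61 µV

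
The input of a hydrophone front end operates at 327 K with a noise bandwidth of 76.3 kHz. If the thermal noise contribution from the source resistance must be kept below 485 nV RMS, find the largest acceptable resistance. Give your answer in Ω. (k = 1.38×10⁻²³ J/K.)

Johnson–Nyquist: V_n = √(4kTRB) ⇒ R = V_n² / (4kTB)
4kTB = 4 × 1.38×10⁻²³ × 327 × 7.63×10⁴ = 1.38×10⁻¹⁵
R = (4.85×10⁻⁷)² / 1.38×10⁻¹⁵ = 1.71×10² Ω = 171 Ω

171 Ω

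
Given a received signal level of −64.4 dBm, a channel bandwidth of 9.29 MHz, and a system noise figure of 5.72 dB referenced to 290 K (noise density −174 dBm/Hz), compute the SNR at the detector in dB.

34.2 dB

Noise floor: N = −174 + 10 log₁₀(B) + NF
10 log₁₀(9.29×10⁶) = 69.68 dB
N = −174 + 69.68 + 5.72 = −98.60 dBm
SNR = P_sig − N = −64.4 − (−98.60) = 34.20 dB → 34.2 dB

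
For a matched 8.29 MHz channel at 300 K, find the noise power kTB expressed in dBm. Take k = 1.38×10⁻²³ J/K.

P_n = kTB = 1.38×10⁻²³ × 300 × 8.29×10⁶ = 3.43×10⁻¹⁴ W
In dBm: 10 log₁₀(3.43×10⁻¹⁴ / 10⁻³) = −104.6 dBm

−104.6 dBm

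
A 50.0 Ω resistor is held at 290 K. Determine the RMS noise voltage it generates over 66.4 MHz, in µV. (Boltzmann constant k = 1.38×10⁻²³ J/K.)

V_n = √(4kTRB)
4kTRB = 4 × 1.38×10⁻²³ × 290 × 5.00×10¹ × 6.64×10⁷ = 5.31×10⁻¹¹ V²
V_n = √(5.31×10⁻¹¹) = 7.29×10⁻⁶ V = 7.29 µV

7.29 µV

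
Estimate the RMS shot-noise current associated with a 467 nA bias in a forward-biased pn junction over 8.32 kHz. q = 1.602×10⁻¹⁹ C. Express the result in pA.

35.3 pA

I_n = √(2qI·B)
2qI·B = 2 × 1.602×10⁻¹⁹ × 4.67×10⁻⁷ × 8.32×10³ = 1.24×10⁻²¹ A²
I_n = √(1.24×10⁻²¹) = 3.53×10⁻¹¹ A = 35.3 pA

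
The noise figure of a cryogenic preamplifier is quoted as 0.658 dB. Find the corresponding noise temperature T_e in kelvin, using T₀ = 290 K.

F = 10^(0.658/10) = 1.16359
T_e = (F − 1)·T₀ = (1.16359 − 1) × 290 = 47.4 K

47.4 K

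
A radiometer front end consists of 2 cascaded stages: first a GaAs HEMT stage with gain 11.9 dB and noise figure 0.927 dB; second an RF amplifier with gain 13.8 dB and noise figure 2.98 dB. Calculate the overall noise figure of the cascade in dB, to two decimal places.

Convert to linear (a loss of L dB is a gain of −L dB): F_i = 10^(NF_i/10), G_i = 10^(G_i,dB/10)
  Stage 1: F_1 = 10^(0.927/10) = 1.238, G_1 = 10^(11.9/10) = 15.49
  Stage 2: F_2 = 10^(2.98/10) = 1.986, G_2 = 10^(13.8/10) = 23.99
Friis cascade:
  F = 1.238 + (1.986 − 1)/15.49 = 1.302
NF = 10 log₁₀(1.302) = 1.14 dB

1.14 dB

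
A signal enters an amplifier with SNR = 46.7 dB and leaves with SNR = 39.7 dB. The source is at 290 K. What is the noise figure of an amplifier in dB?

7.0 dB

NF (dB) = SNR_in(dB) − SNR_out(dB) when the source is at T₀
NF = 46.7 − 39.7 = 7.0 dB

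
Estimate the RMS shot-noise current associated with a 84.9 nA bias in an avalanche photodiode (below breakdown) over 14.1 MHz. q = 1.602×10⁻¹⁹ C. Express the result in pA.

619 pA

I_n = √(2qI·B)
2qI·B = 2 × 1.602×10⁻¹⁹ × 8.49×10⁻⁸ × 1.41×10⁷ = 3.84×10⁻¹⁹ A²
I_n = √(3.84×10⁻¹⁹) = 6.19×10⁻¹⁰ A = 619 pA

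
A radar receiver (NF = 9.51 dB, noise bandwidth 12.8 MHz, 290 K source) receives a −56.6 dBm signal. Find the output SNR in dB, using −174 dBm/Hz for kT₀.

Noise floor: N = −174 + 10 log₁₀(B) + NF
10 log₁₀(1.28×10⁷) = 71.07 dB
N = −174 + 71.07 + 9.51 = −93.42 dBm
SNR = P_sig − N = −56.6 − (−93.42) = 36.82 dB → 36.8 dB

36.8 dB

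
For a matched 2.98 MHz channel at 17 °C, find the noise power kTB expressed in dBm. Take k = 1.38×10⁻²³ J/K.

T = 17 °C + 273.15 = 290.15 K
P_n = kTB = 1.38×10⁻²³ × 290.15 × 2.98×10⁶ = 1.19×10⁻¹⁴ W
In dBm: 10 log₁₀(1.19×10⁻¹⁴ / 10⁻³) = −109.2 dBm

−109.2 dBm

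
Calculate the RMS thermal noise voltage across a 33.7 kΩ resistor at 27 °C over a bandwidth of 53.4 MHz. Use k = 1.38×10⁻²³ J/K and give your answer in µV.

173 µV

T = 27 °C + 273.15 = 300.15 K
V_n = √(4kTRB)
4kTRB = 4 × 1.38×10⁻²³ × 300.15 × 3.37×10⁴ × 5.34×10⁷ = 2.98×10⁻⁸ V²
V_n = √(2.98×10⁻⁸) = 1.73×10⁻⁴ V = 173 µV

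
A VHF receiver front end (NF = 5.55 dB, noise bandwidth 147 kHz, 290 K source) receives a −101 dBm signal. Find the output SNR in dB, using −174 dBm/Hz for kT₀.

15.8 dB

Noise floor: N = −174 + 10 log₁₀(B) + NF
10 log₁₀(1.47×10⁵) = 51.67 dB
N = −174 + 51.67 + 5.55 = −116.78 dBm
SNR = P_sig − N = −101 − (−116.78) = 15.78 dB → 15.8 dB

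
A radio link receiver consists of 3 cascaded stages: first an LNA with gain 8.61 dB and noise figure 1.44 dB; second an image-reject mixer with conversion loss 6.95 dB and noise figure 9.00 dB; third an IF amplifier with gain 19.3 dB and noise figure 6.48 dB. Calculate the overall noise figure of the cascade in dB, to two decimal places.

Convert to linear (a loss of L dB is a gain of −L dB): F_i = 10^(NF_i/10), G_i = 10^(G_i,dB/10)
  Stage 1: F_1 = 10^(1.44/10) = 1.393, G_1 = 10^(8.61/10) = 7.261
  Stage 2: F_2 = 10^(9.00/10) = 7.943, G_2 = 10^(−6.95/10) = 0.2018
  Stage 3: F_3 = 10^(6.48/10) = 4.446, G_3 = 10^(19.3/10) = 85.11
Friis cascade:
  F = 1.393 + (7.943 − 1)/7.261 + (4.446 − 1)/1.466 = 4.701
NF = 10 log₁₀(4.701) = 6.72 dB

6.72 dB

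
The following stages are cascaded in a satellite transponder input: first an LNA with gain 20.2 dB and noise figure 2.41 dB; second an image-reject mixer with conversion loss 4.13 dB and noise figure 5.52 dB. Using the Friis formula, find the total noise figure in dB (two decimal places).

2.47 dB

Convert to linear (a loss of L dB is a gain of −L dB): F_i = 10^(NF_i/10), G_i = 10^(G_i,dB/10)
  Stage 1: F_1 = 10^(2.41/10) = 1.742, G_1 = 10^(20.2/10) = 104.7
  Stage 2: F_2 = 10^(5.52/10) = 3.565, G_2 = 10^(−4.13/10) = 0.3864
Friis cascade:
  F = 1.742 + (3.565 − 1)/104.7 = 1.766
NF = 10 log₁₀(1.766) = 2.47 dB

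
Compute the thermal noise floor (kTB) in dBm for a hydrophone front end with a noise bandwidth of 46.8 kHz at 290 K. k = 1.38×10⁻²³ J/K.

P_n = kTB = 1.38×10⁻²³ × 290 × 4.68×10⁴ = 1.87×10⁻¹⁶ W
In dBm: 10 log₁₀(1.87×10⁻¹⁶ / 10⁻³) = −127.3 dBm

−127.3 dBm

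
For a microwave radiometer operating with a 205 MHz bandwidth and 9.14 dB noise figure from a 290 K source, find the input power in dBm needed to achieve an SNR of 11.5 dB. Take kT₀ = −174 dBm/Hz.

Sensitivity = −174 + 10 log₁₀(B) + NF + SNR_min
= −174 + 83.12 + 9.14 + 11.5
= −70.24 dBm → −70.2 dBm

−70.2 dBm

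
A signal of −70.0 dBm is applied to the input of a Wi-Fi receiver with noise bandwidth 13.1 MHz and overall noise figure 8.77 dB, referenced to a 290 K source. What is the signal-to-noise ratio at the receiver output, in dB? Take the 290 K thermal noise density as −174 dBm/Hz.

Noise floor: N = −174 + 10 log₁₀(B) + NF
10 log₁₀(1.31×10⁷) = 71.17 dB
N = −174 + 71.17 + 8.77 = −94.06 dBm
SNR = P_sig − N = −70.0 − (−94.06) = 24.06 dB → 24.1 dB

24.1 dB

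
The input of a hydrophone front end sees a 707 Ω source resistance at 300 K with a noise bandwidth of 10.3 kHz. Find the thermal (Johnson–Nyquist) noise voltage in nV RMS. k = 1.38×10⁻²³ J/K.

347 nV

V_n = √(4kTRB)
4kTRB = 4 × 1.38×10⁻²³ × 300 × 7.07×10² × 1.03×10⁴ = 1.21×10⁻¹³ V²
V_n = √(1.21×10⁻¹³) = 3.47×10⁻⁷ V = 347 nV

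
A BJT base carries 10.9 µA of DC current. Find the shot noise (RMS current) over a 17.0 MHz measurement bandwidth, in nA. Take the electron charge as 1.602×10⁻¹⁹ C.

7.71 nA

I_n = √(2qI·B)
2qI·B = 2 × 1.602×10⁻¹⁹ × 1.09×10⁻⁵ × 1.70×10⁷ = 5.94×10⁻¹⁷ A²
I_n = √(5.94×10⁻¹⁷) = 7.71×10⁻⁹ A = 7.71 nA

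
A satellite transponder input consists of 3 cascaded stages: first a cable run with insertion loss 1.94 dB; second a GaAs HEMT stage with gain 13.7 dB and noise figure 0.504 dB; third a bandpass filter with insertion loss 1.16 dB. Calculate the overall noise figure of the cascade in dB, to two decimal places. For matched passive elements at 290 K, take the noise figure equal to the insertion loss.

Convert to linear (a loss of L dB is a gain of −L dB): F_i = 10^(NF_i/10), G_i = 10^(G_i,dB/10)
  Stage 1: F_1 = 10^(1.94/10) = 1.563, G_1 = 10^(−1.94/10) = 0.6397
  Stage 2: F_2 = 10^(0.504/10) = 1.123, G_2 = 10^(13.7/10) = 23.44
  Stage 3: F_3 = 10^(1.16/10) = 1.306, G_3 = 10^(−1.16/10) = 0.7656
Friis cascade:
  F = 1.563 + (1.123 − 1)/0.6397 + (1.306 − 1)/15.00 = 1.776
NF = 10 log₁₀(1.776) = 2.49 dB

2.49 dB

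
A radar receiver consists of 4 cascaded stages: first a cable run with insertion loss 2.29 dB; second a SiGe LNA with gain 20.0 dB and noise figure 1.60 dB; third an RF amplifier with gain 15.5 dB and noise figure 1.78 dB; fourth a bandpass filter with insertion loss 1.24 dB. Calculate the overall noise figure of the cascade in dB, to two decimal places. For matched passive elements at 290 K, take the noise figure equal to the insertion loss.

Convert to linear (a loss of L dB is a gain of −L dB): F_i = 10^(NF_i/10), G_i = 10^(G_i,dB/10)
  Stage 1: F_1 = 10^(2.29/10) = 1.694, G_1 = 10^(−2.29/10) = 0.5902
  Stage 2: F_2 = 10^(1.60/10) = 1.445, G_2 = 10^(20.0/10) = 100.0
  Stage 3: F_3 = 10^(1.78/10) = 1.507, G_3 = 10^(15.5/10) = 35.48
  Stage 4: F_4 = 10^(1.24/10) = 1.330, G_4 = 10^(−1.24/10) = 0.7516
Friis cascade:
  F = 1.694 + (1.445 − 1)/0.5902 + (1.507 − 1)/59.02 + (1.330 − 1)/2094 = 2.458
NF = 10 log₁₀(2.458) = 3.91 dB

3.91 dB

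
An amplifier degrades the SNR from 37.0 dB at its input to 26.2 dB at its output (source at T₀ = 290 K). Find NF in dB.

10.8 dB

NF (dB) = SNR_in(dB) − SNR_out(dB) when the source is at T₀
NF = 37.0 − 26.2 = 10.8 dB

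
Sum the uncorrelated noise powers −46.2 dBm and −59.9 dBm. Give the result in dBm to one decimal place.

Convert to linear, add, convert back:
P₁ = 2.40×10⁻⁸ W, P₂ = 1.02×10⁻⁹ W
P_tot = 2.50×10⁻⁸ W → 10 log₁₀(P_tot / 10⁻³) = −46.0 dBm

−46.0 dBm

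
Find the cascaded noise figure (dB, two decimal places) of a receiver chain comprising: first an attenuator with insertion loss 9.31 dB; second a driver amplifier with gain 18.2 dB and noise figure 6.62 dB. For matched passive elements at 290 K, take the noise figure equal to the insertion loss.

15.93 dB

Convert to linear (a loss of L dB is a gain of −L dB): F_i = 10^(NF_i/10), G_i = 10^(G_i,dB/10)
  Stage 1: F_1 = 10^(9.31/10) = 8.531, G_1 = 10^(−9.31/10) = 0.1172
  Stage 2: F_2 = 10^(6.62/10) = 4.592, G_2 = 10^(18.2/10) = 66.07
Friis cascade:
  F = 8.531 + (4.592 − 1)/0.1172 = 39.17
NF = 10 log₁₀(39.17) = 15.93 dB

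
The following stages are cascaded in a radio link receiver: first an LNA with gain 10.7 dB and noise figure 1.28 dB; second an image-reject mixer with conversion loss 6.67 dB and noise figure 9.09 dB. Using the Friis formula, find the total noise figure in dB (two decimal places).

Convert to linear (a loss of L dB is a gain of −L dB): F_i = 10^(NF_i/10), G_i = 10^(G_i,dB/10)
  Stage 1: F_1 = 10^(1.28/10) = 1.343, G_1 = 10^(10.7/10) = 11.75
  Stage 2: F_2 = 10^(9.09/10) = 8.110, G_2 = 10^(−6.67/10) = 0.2153
Friis cascade:
  F = 1.343 + (8.110 − 1)/11.75 = 1.948
NF = 10 log₁₀(1.948) = 2.90 dB

2.90 dB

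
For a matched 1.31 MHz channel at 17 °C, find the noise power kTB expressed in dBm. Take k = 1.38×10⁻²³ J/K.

−112.8 dBm

T = 17 °C + 273.15 = 290.15 K
P_n = kTB = 1.38×10⁻²³ × 290.15 × 1.31×10⁶ = 5.25×10⁻¹⁵ W
In dBm: 10 log₁₀(5.25×10⁻¹⁵ / 10⁻³) = −112.8 dBm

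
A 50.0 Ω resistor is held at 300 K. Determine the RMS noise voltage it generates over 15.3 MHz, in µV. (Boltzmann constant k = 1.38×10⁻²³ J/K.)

3.56 µV

V_n = √(4kTRB)
4kTRB = 4 × 1.38×10⁻²³ × 300 × 5.00×10¹ × 1.53×10⁷ = 1.27×10⁻¹¹ V²
V_n = √(1.27×10⁻¹¹) = 3.56×10⁻⁶ V = 3.56 µV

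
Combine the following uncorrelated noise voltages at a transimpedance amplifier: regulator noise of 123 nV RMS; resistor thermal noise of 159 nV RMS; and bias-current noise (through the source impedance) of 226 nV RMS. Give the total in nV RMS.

Uncorrelated sources add in power (mean-square): V_tot = √(ΣV_i²)
V_tot = √[(1.23×10⁻⁷)² + (1.59×10⁻⁷)² + (2.26×10⁻⁷)²] = 3.02×10⁻⁷ V = 302 nV

302 nV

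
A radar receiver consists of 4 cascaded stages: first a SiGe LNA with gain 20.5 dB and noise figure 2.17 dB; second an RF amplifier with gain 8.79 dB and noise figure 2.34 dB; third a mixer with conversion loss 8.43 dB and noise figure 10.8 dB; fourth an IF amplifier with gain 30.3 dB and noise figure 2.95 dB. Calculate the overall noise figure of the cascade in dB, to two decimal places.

Convert to linear (a loss of L dB is a gain of −L dB): F_i = 10^(NF_i/10), G_i = 10^(G_i,dB/10)
  Stage 1: F_1 = 10^(2.17/10) = 1.648, G_1 = 10^(20.5/10) = 112.2
  Stage 2: F_2 = 10^(2.34/10) = 1.714, G_2 = 10^(8.79/10) = 7.568
  Stage 3: F_3 = 10^(10.8/10) = 12.02, G_3 = 10^(−8.43/10) = 0.1435
  Stage 4: F_4 = 10^(2.95/10) = 1.972, G_4 = 10^(30.3/10) = 1072
Friis cascade:
  F = 1.648 + (1.714 − 1)/112.2 + (12.02 − 1)/849.2 + (1.972 − 1)/121.9 = 1.675
NF = 10 log₁₀(1.675) = 2.24 dB

2.24 dB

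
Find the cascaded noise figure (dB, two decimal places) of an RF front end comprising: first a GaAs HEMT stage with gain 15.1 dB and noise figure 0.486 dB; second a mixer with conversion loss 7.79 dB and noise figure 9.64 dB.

Convert to linear (a loss of L dB is a gain of −L dB): F_i = 10^(NF_i/10), G_i = 10^(G_i,dB/10)
  Stage 1: F_1 = 10^(0.486/10) = 1.118, G_1 = 10^(15.1/10) = 32.36
  Stage 2: F_2 = 10^(9.64/10) = 9.204, G_2 = 10^(−7.79/10) = 0.1663
Friis cascade:
  F = 1.118 + (9.204 − 1)/32.36 = 1.372
NF = 10 log₁₀(1.372) = 1.37 dB

1.37 dB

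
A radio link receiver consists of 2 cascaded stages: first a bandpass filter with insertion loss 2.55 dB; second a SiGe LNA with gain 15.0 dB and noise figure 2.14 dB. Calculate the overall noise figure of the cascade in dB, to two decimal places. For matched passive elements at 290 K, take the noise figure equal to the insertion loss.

Convert to linear (a loss of L dB is a gain of −L dB): F_i = 10^(NF_i/10), G_i = 10^(G_i,dB/10)
  Stage 1: F_1 = 10^(2.55/10) = 1.799, G_1 = 10^(−2.55/10) = 0.5559
  Stage 2: F_2 = 10^(2.14/10) = 1.637, G_2 = 10^(15.0/10) = 31.62
Friis cascade:
  F = 1.799 + (1.637 − 1)/0.5559 = 2.944
NF = 10 log₁₀(2.944) = 4.69 dB

4.69 dB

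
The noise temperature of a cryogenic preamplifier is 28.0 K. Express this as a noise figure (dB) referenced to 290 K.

F = 1 + T_e/T₀ = 1 + 28.0/290 = 1.09655
NF = 10 log₁₀(1.09655) = 0.400 dB

0.400 dB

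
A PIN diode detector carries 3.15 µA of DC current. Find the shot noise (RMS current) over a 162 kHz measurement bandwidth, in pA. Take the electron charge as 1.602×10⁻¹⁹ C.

404 pA

I_n = √(2qI·B)
2qI·B = 2 × 1.602×10⁻¹⁹ × 3.15×10⁻⁶ × 1.62×10⁵ = 1.64×10⁻¹⁹ A²
I_n = √(1.64×10⁻¹⁹) = 4.04×10⁻¹⁰ A = 404 pA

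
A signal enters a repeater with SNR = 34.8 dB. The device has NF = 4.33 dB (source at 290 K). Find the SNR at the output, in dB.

30.47 dB

By definition F = SNR_in/SNR_out, so in dB: SNR_out = SNR_in − NF
SNR_out = 34.8 − 4.33 = 30.47 dB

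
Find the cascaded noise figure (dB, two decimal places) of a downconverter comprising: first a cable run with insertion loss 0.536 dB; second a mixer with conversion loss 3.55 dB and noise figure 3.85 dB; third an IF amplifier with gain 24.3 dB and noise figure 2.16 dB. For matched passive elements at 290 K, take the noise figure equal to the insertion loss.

6.43 dB

Convert to linear (a loss of L dB is a gain of −L dB): F_i = 10^(NF_i/10), G_i = 10^(G_i,dB/10)
  Stage 1: F_1 = 10^(0.536/10) = 1.131, G_1 = 10^(−0.536/10) = 0.8839
  Stage 2: F_2 = 10^(3.85/10) = 2.427, G_2 = 10^(−3.55/10) = 0.4416
  Stage 3: F_3 = 10^(2.16/10) = 1.644, G_3 = 10^(24.3/10) = 269.2
Friis cascade:
  F = 1.131 + (2.427 − 1)/0.8839 + (1.644 − 1)/0.3903 = 4.396
NF = 10 log₁₀(4.396) = 6.43 dB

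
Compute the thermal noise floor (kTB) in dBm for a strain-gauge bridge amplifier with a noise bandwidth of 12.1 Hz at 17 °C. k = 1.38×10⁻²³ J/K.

−163.1 dBm

T = 17 °C + 273.15 = 290.15 K
P_n = kTB = 1.38×10⁻²³ × 290.15 × 1.21×10¹ = 4.84×10⁻²⁰ W
In dBm: 10 log₁₀(4.84×10⁻²⁰ / 10⁻³) = −163.1 dBm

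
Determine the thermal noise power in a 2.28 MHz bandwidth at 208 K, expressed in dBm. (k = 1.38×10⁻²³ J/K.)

−111.8 dBm

P_n = kTB = 1.38×10⁻²³ × 208 × 2.28×10⁶ = 6.54×10⁻¹⁵ W
In dBm: 10 log₁₀(6.54×10⁻¹⁵ / 10⁻³) = −111.8 dBm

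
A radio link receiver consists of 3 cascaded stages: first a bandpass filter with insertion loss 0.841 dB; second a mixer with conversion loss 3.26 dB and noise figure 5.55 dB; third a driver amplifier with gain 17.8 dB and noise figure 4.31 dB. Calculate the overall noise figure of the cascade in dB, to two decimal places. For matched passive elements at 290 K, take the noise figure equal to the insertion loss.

Convert to linear (a loss of L dB is a gain of −L dB): F_i = 10^(NF_i/10), G_i = 10^(G_i,dB/10)
  Stage 1: F_1 = 10^(0.841/10) = 1.214, G_1 = 10^(−0.841/10) = 0.8239
  Stage 2: F_2 = 10^(5.55/10) = 3.589, G_2 = 10^(−3.26/10) = 0.4721
  Stage 3: F_3 = 10^(4.31/10) = 2.698, G_3 = 10^(17.8/10) = 60.26
Friis cascade:
  F = 1.214 + (3.589 − 1)/0.8239 + (2.698 − 1)/0.3890 = 8.721
NF = 10 log₁₀(8.721) = 9.41 dB

9.41 dB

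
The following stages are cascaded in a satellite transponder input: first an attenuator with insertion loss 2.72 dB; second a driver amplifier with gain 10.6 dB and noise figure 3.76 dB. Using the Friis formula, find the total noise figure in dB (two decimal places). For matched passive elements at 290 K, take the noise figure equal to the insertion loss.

Convert to linear (a loss of L dB is a gain of −L dB): F_i = 10^(NF_i/10), G_i = 10^(G_i,dB/10)
  Stage 1: F_1 = 10^(2.72/10) = 1.871, G_1 = 10^(−2.72/10) = 0.5346
  Stage 2: F_2 = 10^(3.76/10) = 2.377, G_2 = 10^(10.6/10) = 11.48
Friis cascade:
  F = 1.871 + (2.377 − 1)/0.5346 = 4.446
NF = 10 log₁₀(4.446) = 6.48 dB

6.48 dB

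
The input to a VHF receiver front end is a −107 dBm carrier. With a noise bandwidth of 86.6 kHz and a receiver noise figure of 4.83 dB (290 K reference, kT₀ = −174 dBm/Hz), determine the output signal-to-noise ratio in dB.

12.8 dB

Noise floor: N = −174 + 10 log₁₀(B) + NF
10 log₁₀(8.66×10⁴) = 49.38 dB
N = −174 + 49.38 + 4.83 = −119.79 dBm
SNR = P_sig − N = −107 − (−119.79) = 12.79 dB → 12.8 dB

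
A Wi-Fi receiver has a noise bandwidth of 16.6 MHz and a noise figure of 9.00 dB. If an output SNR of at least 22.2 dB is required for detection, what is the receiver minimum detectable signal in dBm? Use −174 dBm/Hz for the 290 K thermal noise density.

−70.6 dBm

Sensitivity = −174 + 10 log₁₀(B) + NF + SNR_min
= −174 + 72.2 + 9.00 + 22.2
= −70.60 dBm → −70.6 dBm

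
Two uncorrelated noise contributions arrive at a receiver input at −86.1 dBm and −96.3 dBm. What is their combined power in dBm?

−85.7 dBm

Convert to linear, add, convert back:
P₁ = 2.45×10⁻¹² W, P₂ = 2.34×10⁻¹³ W
P_tot = 2.69×10⁻¹² W → 10 log₁₀(P_tot / 10⁻³) = −85.7 dBm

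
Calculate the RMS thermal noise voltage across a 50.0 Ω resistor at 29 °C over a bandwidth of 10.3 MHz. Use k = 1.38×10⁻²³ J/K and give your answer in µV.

2.93 µV

T = 29 °C + 273.15 = 302.15 K
V_n = √(4kTRB)
4kTRB = 4 × 1.38×10⁻²³ × 302.15 × 5.00×10¹ × 1.03×10⁷ = 8.59×10⁻¹² V²
V_n = √(8.59×10⁻¹²) = 2.93×10⁻⁶ V = 2.93 µV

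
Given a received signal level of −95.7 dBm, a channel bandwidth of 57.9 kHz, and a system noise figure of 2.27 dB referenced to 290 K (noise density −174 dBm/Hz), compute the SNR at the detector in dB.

Noise floor: N = −174 + 10 log₁₀(B) + NF
10 log₁₀(5.79×10⁴) = 47.63 dB
N = −174 + 47.63 + 2.27 = −124.10 dBm
SNR = P_sig − N = −95.7 − (−124.10) = 28.40 dB → 28.4 dB

28.4 dB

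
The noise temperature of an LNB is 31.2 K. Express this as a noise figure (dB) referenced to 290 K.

F = 1 + T_e/T₀ = 1 + 31.2/290 = 1.10759
NF = 10 log₁₀(1.10759) = 0.444 dB

0.444 dB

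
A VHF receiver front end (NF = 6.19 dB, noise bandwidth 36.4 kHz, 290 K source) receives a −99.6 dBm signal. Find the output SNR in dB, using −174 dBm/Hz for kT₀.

Noise floor: N = −174 + 10 log₁₀(B) + NF
10 log₁₀(3.64×10⁴) = 45.61 dB
N = −174 + 45.61 + 6.19 = −122.20 dBm
SNR = P_sig − N = −99.6 − (−122.20) = 22.60 dB → 22.6 dB

22.6 dB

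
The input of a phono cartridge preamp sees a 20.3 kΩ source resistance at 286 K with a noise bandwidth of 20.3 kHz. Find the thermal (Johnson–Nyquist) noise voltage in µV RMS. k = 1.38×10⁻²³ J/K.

2.55 µV

V_n = √(4kTRB)
4kTRB = 4 × 1.38×10⁻²³ × 286 × 2.03×10⁴ × 2.03×10⁴ = 6.51×10⁻¹² V²
V_n = √(6.51×10⁻¹²) = 2.55×10⁻⁶ V = 2.55 µV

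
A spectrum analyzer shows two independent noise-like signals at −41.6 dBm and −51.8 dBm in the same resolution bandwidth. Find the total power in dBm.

−41.2 dBm

Convert to linear, add, convert back:
P₁ = 6.92×10⁻⁸ W, P₂ = 6.61×10⁻⁹ W
P_tot = 7.58×10⁻⁸ W → 10 log₁₀(P_tot / 10⁻³) = −41.2 dBm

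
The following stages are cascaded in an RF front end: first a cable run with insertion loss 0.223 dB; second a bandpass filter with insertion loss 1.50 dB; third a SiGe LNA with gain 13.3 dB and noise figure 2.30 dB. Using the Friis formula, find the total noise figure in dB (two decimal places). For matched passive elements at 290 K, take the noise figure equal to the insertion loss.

Convert to linear (a loss of L dB is a gain of −L dB): F_i = 10^(NF_i/10), G_i = 10^(G_i,dB/10)
  Stage 1: F_1 = 10^(0.223/10) = 1.053, G_1 = 10^(−0.223/10) = 0.9499
  Stage 2: F_2 = 10^(1.50/10) = 1.413, G_2 = 10^(−1.50/10) = 0.7079
  Stage 3: F_3 = 10^(2.30/10) = 1.698, G_3 = 10^(13.3/10) = 21.38
Friis cascade:
  F = 1.053 + (1.413 − 1)/0.9499 + (1.698 − 1)/0.6725 = 2.525
NF = 10 log₁₀(2.525) = 4.02 dB

4.02 dB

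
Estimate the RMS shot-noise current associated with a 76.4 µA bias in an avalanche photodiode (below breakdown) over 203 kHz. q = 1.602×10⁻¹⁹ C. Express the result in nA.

2.23 nA

I_n = √(2qI·B)
2qI·B = 2 × 1.602×10⁻¹⁹ × 7.64×10⁻⁵ × 2.03×10⁵ = 4.97×10⁻¹⁸ A²
I_n = √(4.97×10⁻¹⁸) = 2.23×10⁻⁹ A = 2.23 nA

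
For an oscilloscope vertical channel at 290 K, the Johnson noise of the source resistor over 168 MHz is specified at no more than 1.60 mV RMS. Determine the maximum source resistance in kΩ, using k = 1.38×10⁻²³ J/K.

Johnson–Nyquist: V_n = √(4kTRB) ⇒ R = V_n² / (4kTB)
4kTB = 4 × 1.38×10⁻²³ × 290 × 1.68×10⁸ = 2.69×10⁻¹²
R = (1.60×10⁻³)² / 2.69×10⁻¹² = 9.52×10⁵ Ω = 952 kΩ

952 kΩ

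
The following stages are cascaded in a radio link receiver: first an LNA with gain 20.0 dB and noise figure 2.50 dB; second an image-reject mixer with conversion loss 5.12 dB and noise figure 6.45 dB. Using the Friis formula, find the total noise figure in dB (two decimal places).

Convert to linear (a loss of L dB is a gain of −L dB): F_i = 10^(NF_i/10), G_i = 10^(G_i,dB/10)
  Stage 1: F_1 = 10^(2.50/10) = 1.778, G_1 = 10^(20.0/10) = 100.0
  Stage 2: F_2 = 10^(6.45/10) = 4.416, G_2 = 10^(−5.12/10) = 0.3076
Friis cascade:
  F = 1.778 + (4.416 − 1)/100.0 = 1.812
NF = 10 log₁₀(1.812) = 2.58 dB

2.58 dB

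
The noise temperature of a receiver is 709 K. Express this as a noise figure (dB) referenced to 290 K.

F = 1 + T_e/T₀ = 1 + 709/290 = 3.44483
NF = 10 log₁₀(3.44483) = 5.37 dB

5.37 dB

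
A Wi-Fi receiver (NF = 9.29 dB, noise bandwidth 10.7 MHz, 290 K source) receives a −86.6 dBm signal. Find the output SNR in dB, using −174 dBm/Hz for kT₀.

7.8 dB

Noise floor: N = −174 + 10 log₁₀(B) + NF
10 log₁₀(1.07×10⁷) = 70.29 dB
N = −174 + 70.29 + 9.29 = −94.42 dBm
SNR = P_sig − N = −86.6 − (−94.42) = 7.82 dB → 7.8 dB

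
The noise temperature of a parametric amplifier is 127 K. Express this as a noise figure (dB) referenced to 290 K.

F = 1 + T_e/T₀ = 1 + 127/290 = 1.43793
NF = 10 log₁₀(1.43793) = 1.58 dB

1.58 dB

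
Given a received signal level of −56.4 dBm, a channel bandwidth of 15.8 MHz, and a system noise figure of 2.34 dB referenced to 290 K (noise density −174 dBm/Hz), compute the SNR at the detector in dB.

Noise floor: N = −174 + 10 log₁₀(B) + NF
10 log₁₀(1.58×10⁷) = 71.99 dB
N = −174 + 71.99 + 2.34 = −99.67 dBm
SNR = P_sig − N = −56.4 − (−99.67) = 43.27 dB → 43.3 dB

43.3 dB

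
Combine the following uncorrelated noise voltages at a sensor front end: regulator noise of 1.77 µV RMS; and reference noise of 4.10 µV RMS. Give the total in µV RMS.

4.47 µV

Uncorrelated sources add in power (mean-square): V_tot = √(ΣV_i²)
V_tot = √[(1.77×10⁻⁶)² + (4.10×10⁻⁶)²] = 4.47×10⁻⁶ V = 4.47 µV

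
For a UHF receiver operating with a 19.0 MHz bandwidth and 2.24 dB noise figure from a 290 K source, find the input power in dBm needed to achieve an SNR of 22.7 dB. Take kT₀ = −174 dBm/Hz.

−76.3 dBm

Sensitivity = −174 + 10 log₁₀(B) + NF + SNR_min
= −174 + 72.79 + 2.24 + 22.7
= −76.27 dBm → −76.3 dBm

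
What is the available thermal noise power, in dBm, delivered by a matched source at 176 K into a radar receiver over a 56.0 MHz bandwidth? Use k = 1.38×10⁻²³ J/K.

−98.7 dBm

P_n = kTB = 1.38×10⁻²³ × 176 × 5.60×10⁷ = 1.36×10⁻¹³ W
In dBm: 10 log₁₀(1.36×10⁻¹³ / 10⁻³) = −98.7 dBm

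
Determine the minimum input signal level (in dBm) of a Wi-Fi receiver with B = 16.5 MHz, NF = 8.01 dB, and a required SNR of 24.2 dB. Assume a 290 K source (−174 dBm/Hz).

−69.6 dBm

Sensitivity = −174 + 10 log₁₀(B) + NF + SNR_min
= −174 + 72.17 + 8.01 + 24.2
= −69.62 dBm → −69.6 dBm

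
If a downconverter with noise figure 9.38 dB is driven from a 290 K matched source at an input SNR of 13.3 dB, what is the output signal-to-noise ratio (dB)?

By definition F = SNR_in/SNR_out, so in dB: SNR_out = SNR_in − NF
SNR_out = 13.3 − 9.38 = 3.92 dB

3.92 dB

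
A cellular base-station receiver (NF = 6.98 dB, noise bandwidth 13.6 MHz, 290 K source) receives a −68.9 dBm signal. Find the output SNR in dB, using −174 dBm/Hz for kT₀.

Noise floor: N = −174 + 10 log₁₀(B) + NF
10 log₁₀(1.36×10⁷) = 71.34 dB
N = −174 + 71.34 + 6.98 = −95.68 dBm
SNR = P_sig − N = −68.9 − (−95.68) = 26.78 dB → 26.8 dB

26.8 dB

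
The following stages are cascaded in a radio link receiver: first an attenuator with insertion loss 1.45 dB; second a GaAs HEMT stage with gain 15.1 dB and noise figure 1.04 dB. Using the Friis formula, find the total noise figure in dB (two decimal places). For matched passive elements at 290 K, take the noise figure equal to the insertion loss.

Convert to linear (a loss of L dB is a gain of −L dB): F_i = 10^(NF_i/10), G_i = 10^(G_i,dB/10)
  Stage 1: F_1 = 10^(1.45/10) = 1.396, G_1 = 10^(−1.45/10) = 0.7161
  Stage 2: F_2 = 10^(1.04/10) = 1.271, G_2 = 10^(15.1/10) = 32.36
Friis cascade:
  F = 1.396 + (1.271 − 1)/0.7161 = 1.774
NF = 10 log₁₀(1.774) = 2.49 dB

2.49 dB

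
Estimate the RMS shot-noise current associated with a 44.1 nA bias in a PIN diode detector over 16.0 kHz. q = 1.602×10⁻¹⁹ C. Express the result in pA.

I_n = √(2qI·B)
2qI·B = 2 × 1.602×10⁻¹⁹ × 4.41×10⁻⁸ × 1.60×10⁴ = 2.26×10⁻²² A²
I_n = √(2.26×10⁻²²) = 1.50×10⁻¹¹ A = 15.0 pA

15.0 pA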